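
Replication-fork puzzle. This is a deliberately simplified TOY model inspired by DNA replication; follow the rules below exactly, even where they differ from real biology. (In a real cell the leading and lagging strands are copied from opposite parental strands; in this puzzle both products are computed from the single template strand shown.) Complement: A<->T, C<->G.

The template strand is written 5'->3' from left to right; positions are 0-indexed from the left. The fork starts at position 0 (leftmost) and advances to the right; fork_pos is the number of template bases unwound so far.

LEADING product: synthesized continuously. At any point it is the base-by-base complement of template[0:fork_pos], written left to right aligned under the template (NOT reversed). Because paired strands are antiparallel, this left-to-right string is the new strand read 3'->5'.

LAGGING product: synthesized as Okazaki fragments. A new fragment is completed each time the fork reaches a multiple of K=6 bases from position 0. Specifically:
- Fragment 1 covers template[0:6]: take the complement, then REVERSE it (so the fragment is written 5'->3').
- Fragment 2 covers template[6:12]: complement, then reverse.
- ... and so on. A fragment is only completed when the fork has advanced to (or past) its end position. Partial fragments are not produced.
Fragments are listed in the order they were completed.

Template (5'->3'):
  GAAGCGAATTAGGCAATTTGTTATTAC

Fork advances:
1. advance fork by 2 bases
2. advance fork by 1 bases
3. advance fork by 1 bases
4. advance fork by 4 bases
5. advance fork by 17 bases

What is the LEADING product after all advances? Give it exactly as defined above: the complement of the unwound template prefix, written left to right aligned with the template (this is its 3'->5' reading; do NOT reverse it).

Step 1: advance 2 -> fork_pos = 0 + 2 = 2.
Step 2: advance 1 -> fork_pos = 2 + 1 = 3.
Step 3: advance 1 -> fork_pos = 3 + 1 = 4.
Step 4: advance 4 -> fork_pos = 4 + 4 = 8.
Step 5: advance 17 -> fork_pos = 8 + 17 = 25.
Unwound prefix: template[0:25] = GAAGCGAATTAGGCAATTTGTTATT
Complement it base by base (A<->T, C<->G), keeping left-to-right order:
  [0:5] GAAGC -> CTTCG
  [5:10] GAATT -> CTTAA
  [10:15] AGGCA -> TCCGT
  [15:20] ATTTG -> TAAAC
  [20:25] TTATT -> AATAA
Concatenate: CTTCGCTTAATCCGTTAAACAATAA (length 25; written aligned with the template, i.e. 3'->5').

Answer: CTTCGCTTAATCCGTTAAACAATAA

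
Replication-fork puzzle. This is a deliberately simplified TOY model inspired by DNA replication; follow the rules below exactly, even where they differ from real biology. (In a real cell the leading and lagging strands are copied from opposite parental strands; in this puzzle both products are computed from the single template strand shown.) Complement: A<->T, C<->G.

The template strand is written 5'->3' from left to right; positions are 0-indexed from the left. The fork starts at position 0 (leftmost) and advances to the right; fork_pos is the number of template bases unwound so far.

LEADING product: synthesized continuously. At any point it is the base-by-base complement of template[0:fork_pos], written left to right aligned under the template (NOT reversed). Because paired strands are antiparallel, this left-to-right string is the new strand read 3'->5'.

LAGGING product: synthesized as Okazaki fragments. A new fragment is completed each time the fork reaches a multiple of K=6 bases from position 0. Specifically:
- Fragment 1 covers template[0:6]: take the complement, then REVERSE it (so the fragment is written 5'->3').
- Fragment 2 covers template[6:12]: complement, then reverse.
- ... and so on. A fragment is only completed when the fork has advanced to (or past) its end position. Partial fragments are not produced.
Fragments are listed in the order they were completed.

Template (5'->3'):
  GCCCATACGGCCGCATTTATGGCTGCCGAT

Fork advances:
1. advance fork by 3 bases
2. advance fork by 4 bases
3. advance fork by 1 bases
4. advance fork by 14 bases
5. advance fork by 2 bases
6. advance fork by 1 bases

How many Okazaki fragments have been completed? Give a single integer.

Step 1: advance 3 -> fork_pos = 0 + 3 = 3. Next multiple of 6 is 6 (not reached); still 0 fragment(s).
Step 2: advance 4 -> fork_pos = 3 + 4 = 7. Reached multiple(s) of 6: 6 -> fragment 1 completed (1 total).
Step 3: advance 1 -> fork_pos = 7 + 1 = 8. Next multiple of 6 is 12 (not reached); still 1 fragment(s).
Step 4: advance 14 -> fork_pos = 8 + 14 = 22. Reached multiple(s) of 6: 12, 18 -> fragments 2-3 completed (3 total).
Step 5: advance 2 -> fork_pos = 22 + 2 = 24. Reached multiple(s) of 6: 24 -> fragment 4 completed (4 total).
Step 6: advance 1 -> fork_pos = 24 + 1 = 25. Next multiple of 6 is 30 (not reached); still 4 fragment(s).
Check: final fork_pos = 25; the multiples of 6 that are <= 25 are 6..24 -> 25 // 6 = 4 completed fragment(s).

Answer: 4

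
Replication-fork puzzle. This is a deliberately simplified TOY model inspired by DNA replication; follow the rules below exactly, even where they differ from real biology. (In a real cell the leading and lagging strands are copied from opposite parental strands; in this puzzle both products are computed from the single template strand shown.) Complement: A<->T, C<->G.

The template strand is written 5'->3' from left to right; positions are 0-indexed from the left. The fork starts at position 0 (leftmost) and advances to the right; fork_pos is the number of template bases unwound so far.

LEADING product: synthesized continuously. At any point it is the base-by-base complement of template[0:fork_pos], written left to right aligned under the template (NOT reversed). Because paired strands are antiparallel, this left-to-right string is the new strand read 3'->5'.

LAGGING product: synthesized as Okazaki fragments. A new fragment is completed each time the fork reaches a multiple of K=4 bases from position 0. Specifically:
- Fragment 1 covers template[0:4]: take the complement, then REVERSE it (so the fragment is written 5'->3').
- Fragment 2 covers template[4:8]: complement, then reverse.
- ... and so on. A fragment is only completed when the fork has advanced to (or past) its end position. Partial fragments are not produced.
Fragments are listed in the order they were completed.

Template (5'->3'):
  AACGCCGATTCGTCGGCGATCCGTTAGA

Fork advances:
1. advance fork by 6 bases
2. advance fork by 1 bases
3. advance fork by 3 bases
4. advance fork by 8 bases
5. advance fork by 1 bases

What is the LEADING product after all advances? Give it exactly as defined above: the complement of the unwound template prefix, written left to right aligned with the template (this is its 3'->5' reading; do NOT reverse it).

Answer: TTGCGGCTAAGCAGCCGCT

Derivation:
Step 1: advance 6 -> fork_pos = 0 + 6 = 6.
Step 2: advance 1 -> fork_pos = 6 + 1 = 7.
Step 3: advance 3 -> fork_pos = 7 + 3 = 10.
Step 4: advance 8 -> fork_pos = 10 + 8 = 18.
Step 5: advance 1 -> fork_pos = 18 + 1 = 19.
Unwound prefix: template[0:19] = AACGCCGATTCGTCGGCGA
Complement it base by base (A<->T, C<->G), keeping left-to-right order:
  [0:5] AACGC -> TTGCG
  [5:10] CGATT -> GCTAA
  [10:15] CGTCG -> GCAGC
  [15:19] GCGA -> CGCT
Concatenate: TTGCGGCTAAGCAGCCGCT (length 19; written aligned with the template, i.e. 3'->5').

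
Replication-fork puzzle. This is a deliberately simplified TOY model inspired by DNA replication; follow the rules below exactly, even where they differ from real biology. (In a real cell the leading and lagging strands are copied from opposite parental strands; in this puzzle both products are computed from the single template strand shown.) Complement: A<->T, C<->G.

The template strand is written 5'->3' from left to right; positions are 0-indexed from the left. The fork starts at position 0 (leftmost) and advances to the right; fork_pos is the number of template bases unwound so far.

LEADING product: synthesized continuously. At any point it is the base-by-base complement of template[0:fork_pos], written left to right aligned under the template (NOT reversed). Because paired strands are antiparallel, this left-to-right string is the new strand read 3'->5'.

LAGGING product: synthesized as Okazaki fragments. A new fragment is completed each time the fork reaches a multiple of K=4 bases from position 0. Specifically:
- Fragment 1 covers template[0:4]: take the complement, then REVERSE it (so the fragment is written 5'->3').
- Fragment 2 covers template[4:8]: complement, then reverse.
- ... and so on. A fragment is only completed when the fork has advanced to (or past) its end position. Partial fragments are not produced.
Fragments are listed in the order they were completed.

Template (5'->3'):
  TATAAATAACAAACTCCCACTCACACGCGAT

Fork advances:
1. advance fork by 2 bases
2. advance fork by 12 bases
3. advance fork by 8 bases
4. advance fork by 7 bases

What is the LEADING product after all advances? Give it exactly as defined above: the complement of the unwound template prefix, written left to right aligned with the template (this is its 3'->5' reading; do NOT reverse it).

Answer: ATATTTATTGTTTGAGGGTGAGTGTGCGC

Derivation:
Step 1: advance 2 -> fork_pos = 0 + 2 = 2.
Step 2: advance 12 -> fork_pos = 2 + 12 = 14.
Step 3: advance 8 -> fork_pos = 14 + 8 = 22.
Step 4: advance 7 -> fork_pos = 22 + 7 = 29.
Unwound prefix: template[0:29] = TATAAATAACAAACTCCCACTCACACGCG
Complement it base by base (A<->T, C<->G), keeping left-to-right order:
  [0:5] TATAA -> ATATT
  [5:10] ATAAC -> TATTG
  [10:15] AAACT -> TTTGA
  [15:20] CCCAC -> GGGTG
  [20:25] TCACA -> AGTGT
  [25:29] CGCG -> GCGC
Concatenate: ATATTTATTGTTTGAGGGTGAGTGTGCGC (length 29; written aligned with the template, i.e. 3'->5').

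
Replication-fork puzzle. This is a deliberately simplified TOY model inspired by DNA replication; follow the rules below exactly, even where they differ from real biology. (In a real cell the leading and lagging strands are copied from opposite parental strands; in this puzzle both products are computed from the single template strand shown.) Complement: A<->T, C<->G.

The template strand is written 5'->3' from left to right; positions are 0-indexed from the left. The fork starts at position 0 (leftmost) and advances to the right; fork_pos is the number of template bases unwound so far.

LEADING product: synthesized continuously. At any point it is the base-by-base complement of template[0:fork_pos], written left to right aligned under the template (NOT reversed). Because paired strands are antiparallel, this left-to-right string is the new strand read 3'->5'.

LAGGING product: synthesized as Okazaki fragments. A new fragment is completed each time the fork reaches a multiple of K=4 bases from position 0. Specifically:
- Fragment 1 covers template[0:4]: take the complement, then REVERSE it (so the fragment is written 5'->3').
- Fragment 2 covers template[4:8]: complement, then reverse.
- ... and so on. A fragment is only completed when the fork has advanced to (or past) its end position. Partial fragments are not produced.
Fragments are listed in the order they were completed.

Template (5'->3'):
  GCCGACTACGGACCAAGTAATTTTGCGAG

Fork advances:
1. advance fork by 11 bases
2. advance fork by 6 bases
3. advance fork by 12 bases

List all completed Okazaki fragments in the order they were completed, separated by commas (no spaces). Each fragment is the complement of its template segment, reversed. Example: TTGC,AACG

Step 1: advance 11 -> fork_pos = 0 + 11 = 11. Reached multiple(s) of 4: 4, 8 -> fragments 1-2 completed (2 total).
Step 2: advance 6 -> fork_pos = 11 + 6 = 17. Reached multiple(s) of 4: 12, 16 -> fragments 3-4 completed (4 total).
Step 3: advance 12 -> fork_pos = 17 + 12 = 29. Reached multiple(s) of 4: 20, 24, 28 -> fragments 5-7 completed (7 total).
Final fork_pos = 29, so 7 fragment(s) are complete. Build each: template segment -> complement -> reverse.
Fragment 1: template[0:4] = GCCG -> complement CGGC -> reversed CGGC
Fragment 2: template[4:8] = ACTA -> complement TGAT -> reversed TAGT
Fragment 3: template[8:12] = CGGA -> complement GCCT -> reversed TCCG
Fragment 4: template[12:16] = CCAA -> complement GGTT -> reversed TTGG
Fragment 5: template[16:20] = GTAA -> complement CATT -> reversed TTAC
Fragment 6: template[20:24] = TTTT -> complement AAAA -> reversed AAAA
Fragment 7: template[24:28] = GCGA -> complement CGCT -> reversed TCGC

Answer: CGGC,TAGT,TCCG,TTGG,TTAC,AAAA,TCGC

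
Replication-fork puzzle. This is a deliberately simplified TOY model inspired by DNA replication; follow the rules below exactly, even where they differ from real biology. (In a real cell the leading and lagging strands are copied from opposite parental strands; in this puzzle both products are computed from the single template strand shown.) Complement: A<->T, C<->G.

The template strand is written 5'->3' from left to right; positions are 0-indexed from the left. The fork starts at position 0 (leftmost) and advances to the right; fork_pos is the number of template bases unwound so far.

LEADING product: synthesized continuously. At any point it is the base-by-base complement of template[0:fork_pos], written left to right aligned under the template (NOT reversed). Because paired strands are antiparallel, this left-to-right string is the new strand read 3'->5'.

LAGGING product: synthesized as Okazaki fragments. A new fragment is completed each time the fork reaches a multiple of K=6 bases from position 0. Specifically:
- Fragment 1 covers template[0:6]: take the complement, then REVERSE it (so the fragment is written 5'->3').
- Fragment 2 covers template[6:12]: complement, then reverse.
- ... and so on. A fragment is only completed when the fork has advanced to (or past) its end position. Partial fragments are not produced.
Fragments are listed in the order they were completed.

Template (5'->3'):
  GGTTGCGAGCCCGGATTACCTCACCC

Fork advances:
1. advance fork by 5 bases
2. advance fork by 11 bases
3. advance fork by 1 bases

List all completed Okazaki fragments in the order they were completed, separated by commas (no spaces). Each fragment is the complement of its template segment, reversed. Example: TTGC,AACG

Answer: GCAACC,GGGCTC

Derivation:
Step 1: advance 5 -> fork_pos = 0 + 5 = 5. Next multiple of 6 is 6 (not reached); still 0 fragment(s).
Step 2: advance 11 -> fork_pos = 5 + 11 = 16. Reached multiple(s) of 6: 6, 12 -> fragments 1-2 completed (2 total).
Step 3: advance 1 -> fork_pos = 16 + 1 = 17. Next multiple of 6 is 18 (not reached); still 2 fragment(s).
Final fork_pos = 17, so 2 fragment(s) are complete. Build each: template segment -> complement -> reverse.
Fragment 1: template[0:6] = GGTTGC -> complement CCAACG -> reversed GCAACC
Fragment 2: template[6:12] = GAGCCC -> complement CTCGGG -> reversed GGGCTC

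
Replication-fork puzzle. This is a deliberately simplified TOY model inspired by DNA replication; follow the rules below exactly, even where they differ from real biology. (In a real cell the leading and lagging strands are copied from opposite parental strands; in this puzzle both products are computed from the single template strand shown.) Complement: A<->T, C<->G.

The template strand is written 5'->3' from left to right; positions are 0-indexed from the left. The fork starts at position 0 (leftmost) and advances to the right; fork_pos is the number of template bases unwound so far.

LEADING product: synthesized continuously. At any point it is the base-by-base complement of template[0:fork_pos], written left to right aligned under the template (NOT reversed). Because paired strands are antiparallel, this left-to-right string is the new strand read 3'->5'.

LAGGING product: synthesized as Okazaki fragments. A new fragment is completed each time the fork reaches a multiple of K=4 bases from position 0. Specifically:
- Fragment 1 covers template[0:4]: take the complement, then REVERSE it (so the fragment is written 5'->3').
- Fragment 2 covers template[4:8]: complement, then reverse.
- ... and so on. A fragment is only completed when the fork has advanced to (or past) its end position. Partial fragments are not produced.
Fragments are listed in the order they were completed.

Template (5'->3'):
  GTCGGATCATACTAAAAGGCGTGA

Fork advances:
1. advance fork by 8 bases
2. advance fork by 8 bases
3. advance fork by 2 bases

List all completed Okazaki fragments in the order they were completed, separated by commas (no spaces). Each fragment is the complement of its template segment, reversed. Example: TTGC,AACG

Step 1: advance 8 -> fork_pos = 0 + 8 = 8. Reached multiple(s) of 4: 4, 8 -> fragments 1-2 completed (2 total).
Step 2: advance 8 -> fork_pos = 8 + 8 = 16. Reached multiple(s) of 4: 12, 16 -> fragments 3-4 completed (4 total).
Step 3: advance 2 -> fork_pos = 16 + 2 = 18. Next multiple of 4 is 20 (not reached); still 4 fragment(s).
Final fork_pos = 18, so 4 fragment(s) are complete. Build each: template segment -> complement -> reverse.
Fragment 1: template[0:4] = GTCG -> complement CAGC -> reversed CGAC
Fragment 2: template[4:8] = GATC -> complement CTAG -> reversed GATC
Fragment 3: template[8:12] = ATAC -> complement TATG -> reversed GTAT
Fragment 4: template[12:16] = TAAA -> complement ATTT -> reversed TTTA

Answer: CGAC,GATC,GTAT,TTTA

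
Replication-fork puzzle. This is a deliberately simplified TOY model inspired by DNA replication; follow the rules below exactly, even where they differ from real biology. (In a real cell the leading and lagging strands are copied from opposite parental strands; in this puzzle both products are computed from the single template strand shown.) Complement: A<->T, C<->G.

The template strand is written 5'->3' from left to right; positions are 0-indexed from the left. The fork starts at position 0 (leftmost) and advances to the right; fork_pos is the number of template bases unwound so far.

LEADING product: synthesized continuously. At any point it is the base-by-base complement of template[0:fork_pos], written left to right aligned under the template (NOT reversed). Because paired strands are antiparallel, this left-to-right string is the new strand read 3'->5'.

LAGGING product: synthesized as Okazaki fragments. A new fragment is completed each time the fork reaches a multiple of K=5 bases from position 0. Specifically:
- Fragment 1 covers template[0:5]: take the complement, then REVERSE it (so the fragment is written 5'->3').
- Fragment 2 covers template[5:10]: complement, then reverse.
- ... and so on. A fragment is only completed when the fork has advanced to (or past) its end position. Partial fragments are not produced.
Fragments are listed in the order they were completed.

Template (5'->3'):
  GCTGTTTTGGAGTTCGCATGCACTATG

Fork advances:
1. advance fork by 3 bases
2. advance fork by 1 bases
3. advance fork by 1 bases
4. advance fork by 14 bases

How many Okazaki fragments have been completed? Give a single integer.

Step 1: advance 3 -> fork_pos = 0 + 3 = 3. Next multiple of 5 is 5 (not reached); still 0 fragment(s).
Step 2: advance 1 -> fork_pos = 3 + 1 = 4. Next multiple of 5 is 5 (not reached); still 0 fragment(s).
Step 3: advance 1 -> fork_pos = 4 + 1 = 5. Reached multiple(s) of 5: 5 -> fragment 1 completed (1 total).
Step 4: advance 14 -> fork_pos = 5 + 14 = 19. Reached multiple(s) of 5: 10, 15 -> fragments 2-3 completed (3 total).
Check: final fork_pos = 19; the multiples of 5 that are <= 19 are 5..15 -> 19 // 5 = 3 completed fragment(s).

Answer: 3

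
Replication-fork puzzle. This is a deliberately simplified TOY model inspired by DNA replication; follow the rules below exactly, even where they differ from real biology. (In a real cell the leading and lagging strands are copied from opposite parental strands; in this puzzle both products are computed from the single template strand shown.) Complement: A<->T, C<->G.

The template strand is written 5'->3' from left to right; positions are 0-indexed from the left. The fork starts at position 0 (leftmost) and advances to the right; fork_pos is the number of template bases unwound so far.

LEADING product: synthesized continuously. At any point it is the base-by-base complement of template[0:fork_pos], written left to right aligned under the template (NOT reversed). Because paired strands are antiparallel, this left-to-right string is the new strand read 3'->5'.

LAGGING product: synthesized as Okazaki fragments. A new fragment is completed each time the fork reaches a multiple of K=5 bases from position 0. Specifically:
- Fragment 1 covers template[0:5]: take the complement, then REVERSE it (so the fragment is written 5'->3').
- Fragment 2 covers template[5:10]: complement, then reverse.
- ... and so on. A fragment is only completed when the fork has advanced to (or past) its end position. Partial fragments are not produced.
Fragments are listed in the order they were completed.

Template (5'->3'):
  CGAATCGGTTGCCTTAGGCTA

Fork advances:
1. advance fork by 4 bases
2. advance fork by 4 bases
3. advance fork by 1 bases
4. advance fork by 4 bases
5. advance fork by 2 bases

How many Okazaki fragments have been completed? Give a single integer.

Step 1: advance 4 -> fork_pos = 0 + 4 = 4. Next multiple of 5 is 5 (not reached); still 0 fragment(s).
Step 2: advance 4 -> fork_pos = 4 + 4 = 8. Reached multiple(s) of 5: 5 -> fragment 1 completed (1 total).
Step 3: advance 1 -> fork_pos = 8 + 1 = 9. Next multiple of 5 is 10 (not reached); still 1 fragment(s).
Step 4: advance 4 -> fork_pos = 9 + 4 = 13. Reached multiple(s) of 5: 10 -> fragment 2 completed (2 total).
Step 5: advance 2 -> fork_pos = 13 + 2 = 15. Reached multiple(s) of 5: 15 -> fragment 3 completed (3 total).
Check: final fork_pos = 15; the multiples of 5 that are <= 15 are 5..15 -> 15 // 5 = 3 completed fragment(s).

Answer: 3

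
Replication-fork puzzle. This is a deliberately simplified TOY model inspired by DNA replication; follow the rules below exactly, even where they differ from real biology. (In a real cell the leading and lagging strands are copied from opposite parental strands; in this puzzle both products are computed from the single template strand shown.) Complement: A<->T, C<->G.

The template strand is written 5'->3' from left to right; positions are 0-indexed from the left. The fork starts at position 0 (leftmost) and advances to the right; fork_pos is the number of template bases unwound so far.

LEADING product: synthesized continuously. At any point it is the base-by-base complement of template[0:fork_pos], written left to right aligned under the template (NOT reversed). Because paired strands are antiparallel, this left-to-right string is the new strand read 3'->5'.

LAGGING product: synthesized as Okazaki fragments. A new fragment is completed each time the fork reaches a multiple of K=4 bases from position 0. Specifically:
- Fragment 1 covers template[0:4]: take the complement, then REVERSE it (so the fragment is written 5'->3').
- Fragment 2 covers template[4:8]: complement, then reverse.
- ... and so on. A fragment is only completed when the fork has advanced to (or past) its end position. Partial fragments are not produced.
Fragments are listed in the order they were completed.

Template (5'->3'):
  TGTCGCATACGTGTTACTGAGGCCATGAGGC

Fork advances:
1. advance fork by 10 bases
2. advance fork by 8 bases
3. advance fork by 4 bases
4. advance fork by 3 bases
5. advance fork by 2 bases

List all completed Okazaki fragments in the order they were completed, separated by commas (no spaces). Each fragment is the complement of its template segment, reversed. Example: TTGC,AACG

Step 1: advance 10 -> fork_pos = 0 + 10 = 10. Reached multiple(s) of 4: 4, 8 -> fragments 1-2 completed (2 total).
Step 2: advance 8 -> fork_pos = 10 + 8 = 18. Reached multiple(s) of 4: 12, 16 -> fragments 3-4 completed (4 total).
Step 3: advance 4 -> fork_pos = 18 + 4 = 22. Reached multiple(s) of 4: 20 -> fragment 5 completed (5 total).
Step 4: advance 3 -> fork_pos = 22 + 3 = 25. Reached multiple(s) of 4: 24 -> fragment 6 completed (6 total).
Step 5: advance 2 -> fork_pos = 25 + 2 = 27. Next multiple of 4 is 28 (not reached); still 6 fragment(s).
Final fork_pos = 27, so 6 fragment(s) are complete. Build each: template segment -> complement -> reverse.
Fragment 1: template[0:4] = TGTC -> complement ACAG -> reversed GACA
Fragment 2: template[4:8] = GCAT -> complement CGTA -> reversed ATGC
Fragment 3: template[8:12] = ACGT -> complement TGCA -> reversed ACGT
Fragment 4: template[12:16] = GTTA -> complement CAAT -> reversed TAAC
Fragment 5: template[16:20] = CTGA -> complement GACT -> reversed TCAG
Fragment 6: template[20:24] = GGCC -> complement CCGG -> reversed GGCC

Answer: GACA,ATGC,ACGT,TAAC,TCAG,GGCC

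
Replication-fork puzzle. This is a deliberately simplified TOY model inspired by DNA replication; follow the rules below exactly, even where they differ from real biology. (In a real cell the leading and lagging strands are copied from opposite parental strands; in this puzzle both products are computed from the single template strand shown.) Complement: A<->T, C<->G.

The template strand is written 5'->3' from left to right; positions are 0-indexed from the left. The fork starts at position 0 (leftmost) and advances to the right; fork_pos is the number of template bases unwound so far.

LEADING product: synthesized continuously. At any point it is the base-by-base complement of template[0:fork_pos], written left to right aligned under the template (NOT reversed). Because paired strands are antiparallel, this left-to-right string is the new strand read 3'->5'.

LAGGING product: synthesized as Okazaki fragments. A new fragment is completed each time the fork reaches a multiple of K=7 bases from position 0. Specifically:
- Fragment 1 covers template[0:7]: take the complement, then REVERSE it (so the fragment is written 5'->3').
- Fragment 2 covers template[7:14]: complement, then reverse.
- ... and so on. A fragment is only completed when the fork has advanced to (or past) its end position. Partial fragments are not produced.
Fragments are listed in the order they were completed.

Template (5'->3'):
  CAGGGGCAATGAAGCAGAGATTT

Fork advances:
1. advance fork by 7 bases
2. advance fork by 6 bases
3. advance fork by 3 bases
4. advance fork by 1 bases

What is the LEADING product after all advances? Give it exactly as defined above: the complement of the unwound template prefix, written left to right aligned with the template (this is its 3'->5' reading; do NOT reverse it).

Answer: GTCCCCGTTACTTCGTC

Derivation:
Step 1: advance 7 -> fork_pos = 0 + 7 = 7.
Step 2: advance 6 -> fork_pos = 7 + 6 = 13.
Step 3: advance 3 -> fork_pos = 13 + 3 = 16.
Step 4: advance 1 -> fork_pos = 16 + 1 = 17.
Unwound prefix: template[0:17] = CAGGGGCAATGAAGCAG
Complement it base by base (A<->T, C<->G), keeping left-to-right order:
  [0:5] CAGGG -> GTCCC
  [5:10] GCAAT -> CGTTA
  [10:15] GAAGC -> CTTCG
  [15:17] AG -> TC
Concatenate: GTCCCCGTTACTTCGTC (length 17; written aligned with the template, i.e. 3'->5').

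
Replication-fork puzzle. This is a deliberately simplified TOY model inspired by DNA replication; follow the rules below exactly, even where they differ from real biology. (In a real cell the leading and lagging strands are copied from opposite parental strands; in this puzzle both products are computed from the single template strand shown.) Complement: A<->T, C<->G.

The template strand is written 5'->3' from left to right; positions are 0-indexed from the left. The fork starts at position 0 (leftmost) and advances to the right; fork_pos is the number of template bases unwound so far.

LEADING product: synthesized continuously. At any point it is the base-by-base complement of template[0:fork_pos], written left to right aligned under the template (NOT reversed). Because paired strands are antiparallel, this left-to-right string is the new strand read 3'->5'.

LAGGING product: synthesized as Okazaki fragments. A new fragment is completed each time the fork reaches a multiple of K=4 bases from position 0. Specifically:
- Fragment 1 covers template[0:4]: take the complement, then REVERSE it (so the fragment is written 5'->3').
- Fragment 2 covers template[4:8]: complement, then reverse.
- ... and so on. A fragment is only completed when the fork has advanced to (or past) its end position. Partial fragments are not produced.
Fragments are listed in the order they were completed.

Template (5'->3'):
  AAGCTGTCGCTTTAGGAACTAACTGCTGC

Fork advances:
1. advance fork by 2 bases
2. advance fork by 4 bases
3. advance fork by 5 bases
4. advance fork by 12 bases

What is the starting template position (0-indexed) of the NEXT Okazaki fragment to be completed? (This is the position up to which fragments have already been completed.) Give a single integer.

Step 1: advance 2 -> fork_pos = 0 + 2 = 2. Next multiple of 4 is 4 (not reached); still 0 fragment(s).
Step 2: advance 4 -> fork_pos = 2 + 4 = 6. Reached multiple(s) of 4: 4 -> fragment 1 completed (1 total).
Step 3: advance 5 -> fork_pos = 6 + 5 = 11. Reached multiple(s) of 4: 8 -> fragment 2 completed (2 total).
Step 4: advance 12 -> fork_pos = 11 + 12 = 23. Reached multiple(s) of 4: 12, 16, 20 -> fragments 3-5 completed (5 total).
5 fragment(s) completed, covering template[0:20] (5 x 4 = 20). The next fragment, fragment 6, covers template[20:24], so it starts at position 20.

Answer: 20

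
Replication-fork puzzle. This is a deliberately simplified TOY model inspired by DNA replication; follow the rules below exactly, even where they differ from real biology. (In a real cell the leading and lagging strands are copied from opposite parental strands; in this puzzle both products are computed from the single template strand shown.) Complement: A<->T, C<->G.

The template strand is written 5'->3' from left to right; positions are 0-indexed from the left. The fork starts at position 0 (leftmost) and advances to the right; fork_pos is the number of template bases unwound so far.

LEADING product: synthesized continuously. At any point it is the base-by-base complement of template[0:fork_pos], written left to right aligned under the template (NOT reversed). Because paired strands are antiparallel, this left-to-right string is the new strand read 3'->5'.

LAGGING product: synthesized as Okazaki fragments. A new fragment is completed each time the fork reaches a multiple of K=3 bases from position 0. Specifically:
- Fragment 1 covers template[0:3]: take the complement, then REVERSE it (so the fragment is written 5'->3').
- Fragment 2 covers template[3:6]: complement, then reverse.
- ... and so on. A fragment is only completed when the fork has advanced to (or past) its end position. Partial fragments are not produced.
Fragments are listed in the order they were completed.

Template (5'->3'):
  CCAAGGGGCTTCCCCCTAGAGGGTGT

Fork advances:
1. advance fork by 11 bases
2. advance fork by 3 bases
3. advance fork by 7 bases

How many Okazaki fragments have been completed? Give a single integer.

Step 1: advance 11 -> fork_pos = 0 + 11 = 11. Reached multiple(s) of 3: 3, 6, 9 -> fragments 1-3 completed (3 total).
Step 2: advance 3 -> fork_pos = 11 + 3 = 14. Reached multiple(s) of 3: 12 -> fragment 4 completed (4 total).
Step 3: advance 7 -> fork_pos = 14 + 7 = 21. Reached multiple(s) of 3: 15, 18, 21 -> fragments 5-7 completed (7 total).
Check: final fork_pos = 21; the multiples of 3 that are <= 21 are 3..21 -> 21 // 3 = 7 completed fragment(s).

Answer: 7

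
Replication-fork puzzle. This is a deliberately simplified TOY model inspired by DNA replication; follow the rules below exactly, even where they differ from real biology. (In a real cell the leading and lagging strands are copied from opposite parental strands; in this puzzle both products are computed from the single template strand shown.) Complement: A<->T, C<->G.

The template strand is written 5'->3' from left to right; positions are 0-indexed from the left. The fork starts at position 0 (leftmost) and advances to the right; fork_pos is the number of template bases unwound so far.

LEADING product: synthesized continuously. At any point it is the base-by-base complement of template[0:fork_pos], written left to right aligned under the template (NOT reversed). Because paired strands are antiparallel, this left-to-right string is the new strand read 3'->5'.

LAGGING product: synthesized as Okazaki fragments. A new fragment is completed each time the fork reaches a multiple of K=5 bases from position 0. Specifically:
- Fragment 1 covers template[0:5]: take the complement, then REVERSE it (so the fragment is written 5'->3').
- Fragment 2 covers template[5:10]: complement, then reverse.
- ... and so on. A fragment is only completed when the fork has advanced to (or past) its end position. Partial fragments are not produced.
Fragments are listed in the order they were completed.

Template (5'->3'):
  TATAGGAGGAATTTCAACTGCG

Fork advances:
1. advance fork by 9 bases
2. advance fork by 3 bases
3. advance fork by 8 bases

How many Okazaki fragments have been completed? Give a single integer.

Step 1: advance 9 -> fork_pos = 0 + 9 = 9. Reached multiple(s) of 5: 5 -> fragment 1 completed (1 total).
Step 2: advance 3 -> fork_pos = 9 + 3 = 12. Reached multiple(s) of 5: 10 -> fragment 2 completed (2 total).
Step 3: advance 8 -> fork_pos = 12 + 8 = 20. Reached multiple(s) of 5: 15, 20 -> fragments 3-4 completed (4 total).
Check: final fork_pos = 20; the multiples of 5 that are <= 20 are 5..20 -> 20 // 5 = 4 completed fragment(s).

Answer: 4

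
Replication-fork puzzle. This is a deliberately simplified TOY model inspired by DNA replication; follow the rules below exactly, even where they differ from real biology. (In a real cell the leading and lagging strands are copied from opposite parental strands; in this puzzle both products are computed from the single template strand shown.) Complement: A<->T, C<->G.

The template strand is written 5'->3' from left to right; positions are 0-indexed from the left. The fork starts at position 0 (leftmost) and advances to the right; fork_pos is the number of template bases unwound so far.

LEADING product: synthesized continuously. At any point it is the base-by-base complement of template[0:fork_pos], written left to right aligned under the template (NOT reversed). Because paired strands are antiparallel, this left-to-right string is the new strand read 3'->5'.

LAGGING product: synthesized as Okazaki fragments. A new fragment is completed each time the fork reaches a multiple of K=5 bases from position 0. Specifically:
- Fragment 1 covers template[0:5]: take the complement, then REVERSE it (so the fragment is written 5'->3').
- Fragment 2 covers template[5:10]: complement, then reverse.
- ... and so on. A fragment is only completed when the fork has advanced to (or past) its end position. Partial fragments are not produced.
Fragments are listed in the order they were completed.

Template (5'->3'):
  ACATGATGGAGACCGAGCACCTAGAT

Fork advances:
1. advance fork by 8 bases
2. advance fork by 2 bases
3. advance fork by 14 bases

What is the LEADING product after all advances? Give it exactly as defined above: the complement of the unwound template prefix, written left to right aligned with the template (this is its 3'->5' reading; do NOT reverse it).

Answer: TGTACTACCTCTGGCTCGTGGATC

Derivation:
Step 1: advance 8 -> fork_pos = 0 + 8 = 8.
Step 2: advance 2 -> fork_pos = 8 + 2 = 10.
Step 3: advance 14 -> fork_pos = 10 + 14 = 24.
Unwound prefix: template[0:24] = ACATGATGGAGACCGAGCACCTAG
Complement it base by base (A<->T, C<->G), keeping left-to-right order:
  [0:5] ACATG -> TGTAC
  [5:10] ATGGA -> TACCT
  [10:15] GACCG -> CTGGC
  [15:20] AGCAC -> TCGTG
  [20:24] CTAG -> GATC
Concatenate: TGTACTACCTCTGGCTCGTGGATC (length 24; written aligned with the template, i.e. 3'->5').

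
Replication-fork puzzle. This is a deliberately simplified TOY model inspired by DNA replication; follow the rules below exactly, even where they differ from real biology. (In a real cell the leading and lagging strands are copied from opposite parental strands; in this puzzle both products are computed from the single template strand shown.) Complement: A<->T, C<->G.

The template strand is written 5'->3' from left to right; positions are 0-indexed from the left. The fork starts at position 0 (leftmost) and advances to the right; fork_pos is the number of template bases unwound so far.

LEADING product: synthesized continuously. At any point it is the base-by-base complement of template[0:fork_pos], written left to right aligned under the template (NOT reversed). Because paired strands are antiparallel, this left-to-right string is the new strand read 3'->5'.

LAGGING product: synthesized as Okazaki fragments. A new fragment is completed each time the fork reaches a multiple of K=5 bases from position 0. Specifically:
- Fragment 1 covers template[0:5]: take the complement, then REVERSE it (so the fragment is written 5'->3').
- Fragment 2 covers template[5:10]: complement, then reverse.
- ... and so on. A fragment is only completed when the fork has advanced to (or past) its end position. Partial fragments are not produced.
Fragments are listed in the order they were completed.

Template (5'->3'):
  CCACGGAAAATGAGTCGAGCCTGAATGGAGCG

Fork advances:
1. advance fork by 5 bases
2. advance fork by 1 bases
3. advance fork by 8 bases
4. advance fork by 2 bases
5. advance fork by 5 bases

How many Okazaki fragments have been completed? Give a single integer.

Answer: 4

Derivation:
Step 1: advance 5 -> fork_pos = 0 + 5 = 5. Reached multiple(s) of 5: 5 -> fragment 1 completed (1 total).
Step 2: advance 1 -> fork_pos = 5 + 1 = 6. Next multiple of 5 is 10 (not reached); still 1 fragment(s).
Step 3: advance 8 -> fork_pos = 6 + 8 = 14. Reached multiple(s) of 5: 10 -> fragment 2 completed (2 total).
Step 4: advance 2 -> fork_pos = 14 + 2 = 16. Reached multiple(s) of 5: 15 -> fragment 3 completed (3 total).
Step 5: advance 5 -> fork_pos = 16 + 5 = 21. Reached multiple(s) of 5: 20 -> fragment 4 completed (4 total).
Check: final fork_pos = 21; the multiples of 5 that are <= 21 are 5..20 -> 21 // 5 = 4 completed fragment(s).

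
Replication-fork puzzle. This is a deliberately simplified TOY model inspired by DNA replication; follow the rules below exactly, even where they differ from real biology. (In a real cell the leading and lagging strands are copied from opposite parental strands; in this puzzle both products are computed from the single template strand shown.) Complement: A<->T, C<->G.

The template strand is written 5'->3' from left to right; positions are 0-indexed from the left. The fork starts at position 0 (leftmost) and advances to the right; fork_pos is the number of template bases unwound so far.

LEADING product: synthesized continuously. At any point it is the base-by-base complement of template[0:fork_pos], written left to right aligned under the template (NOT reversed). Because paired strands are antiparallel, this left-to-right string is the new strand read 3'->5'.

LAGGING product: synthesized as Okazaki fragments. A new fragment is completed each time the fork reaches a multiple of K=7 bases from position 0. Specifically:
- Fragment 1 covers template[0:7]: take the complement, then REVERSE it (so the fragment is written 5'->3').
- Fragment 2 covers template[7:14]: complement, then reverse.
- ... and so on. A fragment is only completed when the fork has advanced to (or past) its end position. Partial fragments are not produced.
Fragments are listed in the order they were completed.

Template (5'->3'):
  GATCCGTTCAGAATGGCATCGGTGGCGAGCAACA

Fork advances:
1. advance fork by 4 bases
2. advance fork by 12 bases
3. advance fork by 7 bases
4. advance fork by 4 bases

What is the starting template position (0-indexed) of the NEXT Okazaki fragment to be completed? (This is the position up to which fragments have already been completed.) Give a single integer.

Answer: 21

Derivation:
Step 1: advance 4 -> fork_pos = 0 + 4 = 4. Next multiple of 7 is 7 (not reached); still 0 fragment(s).
Step 2: advance 12 -> fork_pos = 4 + 12 = 16. Reached multiple(s) of 7: 7, 14 -> fragments 1-2 completed (2 total).
Step 3: advance 7 -> fork_pos = 16 + 7 = 23. Reached multiple(s) of 7: 21 -> fragment 3 completed (3 total).
Step 4: advance 4 -> fork_pos = 23 + 4 = 27. Next multiple of 7 is 28 (not reached); still 3 fragment(s).
3 fragment(s) completed, covering template[0:21] (3 x 7 = 21). The next fragment, fragment 4, covers template[21:28], so it starts at position 21.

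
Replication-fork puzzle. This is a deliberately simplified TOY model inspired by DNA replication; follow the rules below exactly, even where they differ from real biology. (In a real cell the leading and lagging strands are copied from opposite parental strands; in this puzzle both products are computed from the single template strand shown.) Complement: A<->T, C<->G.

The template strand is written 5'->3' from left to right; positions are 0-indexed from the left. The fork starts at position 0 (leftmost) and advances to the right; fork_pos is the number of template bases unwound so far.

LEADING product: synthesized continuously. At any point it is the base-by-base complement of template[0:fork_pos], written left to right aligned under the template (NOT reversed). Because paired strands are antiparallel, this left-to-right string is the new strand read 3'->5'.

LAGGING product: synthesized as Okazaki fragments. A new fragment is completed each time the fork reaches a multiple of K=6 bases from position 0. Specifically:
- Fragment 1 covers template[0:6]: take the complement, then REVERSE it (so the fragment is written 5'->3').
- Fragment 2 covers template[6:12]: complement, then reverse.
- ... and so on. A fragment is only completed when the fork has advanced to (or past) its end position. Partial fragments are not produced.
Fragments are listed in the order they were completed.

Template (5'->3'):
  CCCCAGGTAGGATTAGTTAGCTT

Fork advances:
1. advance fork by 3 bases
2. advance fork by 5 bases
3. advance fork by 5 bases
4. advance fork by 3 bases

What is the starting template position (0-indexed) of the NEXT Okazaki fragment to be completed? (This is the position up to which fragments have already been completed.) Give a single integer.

Answer: 12

Derivation:
Step 1: advance 3 -> fork_pos = 0 + 3 = 3. Next multiple of 6 is 6 (not reached); still 0 fragment(s).
Step 2: advance 5 -> fork_pos = 3 + 5 = 8. Reached multiple(s) of 6: 6 -> fragment 1 completed (1 total).
Step 3: advance 5 -> fork_pos = 8 + 5 = 13. Reached multiple(s) of 6: 12 -> fragment 2 completed (2 total).
Step 4: advance 3 -> fork_pos = 13 + 3 = 16. Next multiple of 6 is 18 (not reached); still 2 fragment(s).
2 fragment(s) completed, covering template[0:12] (2 x 6 = 12). The next fragment, fragment 3, covers template[12:18], so it starts at position 12.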